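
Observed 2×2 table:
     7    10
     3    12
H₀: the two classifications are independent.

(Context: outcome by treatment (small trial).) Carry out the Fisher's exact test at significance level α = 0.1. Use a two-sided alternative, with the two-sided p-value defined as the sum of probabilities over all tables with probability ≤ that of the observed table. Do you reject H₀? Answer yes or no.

Margins: r₁=17, r₂=15, c₁=10, c₂=22, n=32
p_obs = C(17,7)·C(15,3)/C(32,10); sum pmf over tables with pmf ≤ p_obs
p-value (two-sided) = 0.26545
At α=0.1: p ≥ α → fail to reject H₀

reject H₀: no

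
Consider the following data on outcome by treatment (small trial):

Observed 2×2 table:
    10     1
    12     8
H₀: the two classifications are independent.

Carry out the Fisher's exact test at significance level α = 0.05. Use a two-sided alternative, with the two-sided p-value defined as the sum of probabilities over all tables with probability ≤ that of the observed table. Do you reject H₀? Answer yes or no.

reject H₀: no

Margins: r₁=11, r₂=20, c₁=22, c₂=9, n=31
p_obs = C(11,10)·C(20,12)/C(31,22); sum pmf over tables with pmf ≤ p_obs
p-value (two-sided) = 0.10647
At α=0.05: p ≥ α → fail to reject H₀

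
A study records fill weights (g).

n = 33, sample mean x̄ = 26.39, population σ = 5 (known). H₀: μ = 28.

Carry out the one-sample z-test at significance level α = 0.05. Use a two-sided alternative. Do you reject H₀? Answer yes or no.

SE = σ/√n = 5/√33 = 0.8704
z = (x̄−μ₀)/SE = (26.39−28)/0.8704 = -1.8497
p-value (two-sided) = 0.06435
At α=0.05: p ≥ α → fail to reject H₀

reject H₀: no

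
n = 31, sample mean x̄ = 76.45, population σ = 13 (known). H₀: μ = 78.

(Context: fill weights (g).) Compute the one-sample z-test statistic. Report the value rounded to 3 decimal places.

test statistic = -0.664

SE = σ/√n = 13/√31 = 2.3349
z = (x̄−μ₀)/SE = (76.45−78)/2.3349 = -0.6638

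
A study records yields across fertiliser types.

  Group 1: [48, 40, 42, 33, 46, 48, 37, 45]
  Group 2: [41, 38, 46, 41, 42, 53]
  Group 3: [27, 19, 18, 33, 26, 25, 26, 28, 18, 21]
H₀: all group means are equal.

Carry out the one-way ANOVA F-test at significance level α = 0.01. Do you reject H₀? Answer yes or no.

reject H₀: yes

Group means [42.38, 43.50, 24.10], grand mean 35.042
SSB = Σnᵢ(x̄ᵢ−x̄)² = 2056.683; SSW = ΣΣ(x−x̄ᵢ)² = 568.275
MSB = 2056.683/2 = 1028.3417; MSW = 568.275/21 = 27.0607
F = MSB/MSW = 38.0013
df = (2, 21)
p-value (upper-tail) = 0.00000
At α=0.01: p < α → reject H₀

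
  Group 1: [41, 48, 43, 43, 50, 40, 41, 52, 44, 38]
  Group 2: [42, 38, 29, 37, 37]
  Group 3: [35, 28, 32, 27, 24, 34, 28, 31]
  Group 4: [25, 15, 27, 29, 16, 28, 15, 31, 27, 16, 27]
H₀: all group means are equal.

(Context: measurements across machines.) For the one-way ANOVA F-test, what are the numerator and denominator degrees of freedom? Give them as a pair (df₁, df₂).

degrees of freedom = [3, 30]

k = 4 groups, N = 34 total
df = (k−1, N−k) = (4−1, 34−4) = (3, 30)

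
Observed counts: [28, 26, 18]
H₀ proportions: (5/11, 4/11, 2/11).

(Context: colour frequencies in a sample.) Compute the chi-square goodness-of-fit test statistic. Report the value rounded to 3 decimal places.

test statistic = 2.525

n = 72; E_i = n·p_i = [32.73, 26.18, 13.09]
χ² = (28−32.73)²/32.73 + (26−26.18)²/26.18 + (18−13.09)²/13.09 = 2.5250
df = 2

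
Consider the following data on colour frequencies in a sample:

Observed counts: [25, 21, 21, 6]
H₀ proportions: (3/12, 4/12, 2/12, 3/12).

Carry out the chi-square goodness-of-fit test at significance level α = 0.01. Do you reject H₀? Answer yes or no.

reject H₀: yes

n = 73; E_i = n·p_i = [18.25, 24.33, 12.17, 18.25]
χ² = (25−18.25)²/18.25 + (21−24.33)²/24.33 + (21−12.17)²/12.17 + (6−18.25)²/18.25 = 17.5890
df = 3
p-value (upper-tail) = 0.00053
At α=0.01: p < α → reject H₀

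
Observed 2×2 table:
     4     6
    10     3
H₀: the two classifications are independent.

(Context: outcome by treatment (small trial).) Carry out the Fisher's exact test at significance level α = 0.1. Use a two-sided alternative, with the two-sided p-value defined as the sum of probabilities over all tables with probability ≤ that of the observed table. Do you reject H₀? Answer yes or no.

reject H₀: no

Margins: r₁=10, r₂=13, c₁=14, c₂=9, n=23
p_obs = C(10,4)·C(13,10)/C(23,14); sum pmf over tables with pmf ≤ p_obs
p-value (two-sided) = 0.10230
At α=0.1: p ≥ α → fail to reject H₀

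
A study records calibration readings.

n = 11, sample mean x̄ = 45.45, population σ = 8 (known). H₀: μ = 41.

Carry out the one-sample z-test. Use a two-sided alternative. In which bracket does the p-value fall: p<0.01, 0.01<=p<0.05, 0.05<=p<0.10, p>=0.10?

SE = σ/√n = 8/√11 = 2.4121
z = (x̄−μ₀)/SE = (45.45−41)/2.4121 = 1.8449
p-value (two-sided) = 0.06506
→ bracket: 0.05<=p<0.10

p-value bracket: 0.05<=p<0.10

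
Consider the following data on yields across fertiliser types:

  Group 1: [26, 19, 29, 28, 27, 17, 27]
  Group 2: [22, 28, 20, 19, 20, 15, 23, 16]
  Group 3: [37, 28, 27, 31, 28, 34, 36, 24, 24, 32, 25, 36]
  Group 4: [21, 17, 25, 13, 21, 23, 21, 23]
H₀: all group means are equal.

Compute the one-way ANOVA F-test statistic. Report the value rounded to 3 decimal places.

Group means [24.71, 20.38, 30.17, 20.50], grand mean 24.629
SSB = Σnᵢ(x̄ᵢ−x̄)² = 649.201; SSW = ΣΣ(x−x̄ᵢ)² = 608.970
MSB = 649.201/3 = 216.4004; MSW = 608.970/31 = 19.6442
F = MSB/MSW = 11.0160
df = (3, 31)

test statistic = 11.016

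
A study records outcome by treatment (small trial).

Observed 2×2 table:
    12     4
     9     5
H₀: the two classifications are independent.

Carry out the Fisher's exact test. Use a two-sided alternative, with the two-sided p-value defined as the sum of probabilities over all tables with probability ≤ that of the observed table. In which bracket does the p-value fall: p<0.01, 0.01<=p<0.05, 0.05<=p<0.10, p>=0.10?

Margins: r₁=16, r₂=14, c₁=21, c₂=9, n=30
p_obs = C(16,12)·C(14,9)/C(30,21); sum pmf over tables with pmf ≤ p_obs
p-value (two-sided) = 0.69439
→ bracket: p>=0.10

p-value bracket: p>=0.10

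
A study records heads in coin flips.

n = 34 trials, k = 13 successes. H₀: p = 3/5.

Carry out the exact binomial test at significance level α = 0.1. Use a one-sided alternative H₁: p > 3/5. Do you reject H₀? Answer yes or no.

Exact binomial: n=34, k=13, p₀=3/5=0.6000
P(X≥13) from Σ C(n,i)·p₀^i·(1−p₀)^(n−i)
p-value (one-sided, H₁ greater) = 0.99687
At α=0.1: p ≥ α → fail to reject H₀

reject H₀: no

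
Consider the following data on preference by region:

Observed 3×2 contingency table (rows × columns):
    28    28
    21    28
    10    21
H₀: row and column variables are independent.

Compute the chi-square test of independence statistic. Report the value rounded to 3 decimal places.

Row totals [56, 49, 31], col totals [59, 77], n=136
χ² = (28−24.29)²/24.29 + (28−31.71)²/31.71 + (21−21.26)²/21.26 + (28−27.74)²/27.74 + (10−13.45)²/13.45 + (21−17.55)²/17.55 = 2.5658
df = 2

test statistic = 2.566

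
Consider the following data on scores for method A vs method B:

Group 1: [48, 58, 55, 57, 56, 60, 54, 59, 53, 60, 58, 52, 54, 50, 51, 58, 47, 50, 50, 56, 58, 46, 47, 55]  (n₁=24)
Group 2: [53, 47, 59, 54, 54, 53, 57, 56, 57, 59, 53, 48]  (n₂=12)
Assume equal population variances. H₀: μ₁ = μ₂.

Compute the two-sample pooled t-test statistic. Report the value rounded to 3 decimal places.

test statistic = -0.225

x̄₁=53.833, s₁=4.371, n₁=24
x̄₂=54.167, s₂=3.810, n₂=12
s_p² = [23·4.371² + 11·3.810²]/34 = 17.6176
SE = √(s_p²·(1/24+1/12)) = 1.4840
t = (53.833−54.167)/1.4840 = -0.2246
df = 34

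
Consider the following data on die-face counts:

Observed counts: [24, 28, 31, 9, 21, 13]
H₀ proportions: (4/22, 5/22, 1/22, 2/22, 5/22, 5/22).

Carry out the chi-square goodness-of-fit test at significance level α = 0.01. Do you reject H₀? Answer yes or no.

n = 126; E_i = n·p_i = [22.91, 28.64, 5.73, 11.45, 28.64, 28.64]
χ² = (24−22.91)²/22.91 + (28−28.64)²/28.64 + (31−5.73)²/5.73 + (9−11.45)²/11.45 + (21−28.64)²/28.64 + (13−28.64)²/28.64 = 122.6873
df = 5
p-value (upper-tail) = 0.00000
At α=0.01: p < α → reject H₀

reject H₀: yes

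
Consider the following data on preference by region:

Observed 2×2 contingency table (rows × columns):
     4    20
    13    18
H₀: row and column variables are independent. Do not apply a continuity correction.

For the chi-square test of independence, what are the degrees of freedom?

degrees of freedom = 1

df = (r−1)(c−1) = (2−1)·(2−1) = 1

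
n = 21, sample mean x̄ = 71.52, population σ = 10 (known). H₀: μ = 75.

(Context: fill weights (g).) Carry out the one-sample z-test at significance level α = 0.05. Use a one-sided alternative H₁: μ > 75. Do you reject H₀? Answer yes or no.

SE = σ/√n = 10/√21 = 2.1822
z = (x̄−μ₀)/SE = (71.52−75)/2.1822 = -1.5947
p-value (one-sided, H₁ greater) = 0.94461
At α=0.05: p ≥ α → fail to reject H₀

reject H₀: no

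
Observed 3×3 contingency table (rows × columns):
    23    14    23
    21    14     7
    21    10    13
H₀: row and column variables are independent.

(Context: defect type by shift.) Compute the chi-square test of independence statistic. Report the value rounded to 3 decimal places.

test statistic = 6.052

Row totals [60, 42, 44], col totals [65, 38, 43], n=146
χ² = (23−26.71)²/26.71 + (14−15.62)²/15.62 + (23−17.67)²/17.67 + (21−18.70)²/18.70 + (14−10.93)²/10.93 + (7−12.37)²/12.37 + (21−19.59)²/19.59 + (10−11.45)²/11.45 + (13−12.96)²/12.96 = 6.0517
df = 4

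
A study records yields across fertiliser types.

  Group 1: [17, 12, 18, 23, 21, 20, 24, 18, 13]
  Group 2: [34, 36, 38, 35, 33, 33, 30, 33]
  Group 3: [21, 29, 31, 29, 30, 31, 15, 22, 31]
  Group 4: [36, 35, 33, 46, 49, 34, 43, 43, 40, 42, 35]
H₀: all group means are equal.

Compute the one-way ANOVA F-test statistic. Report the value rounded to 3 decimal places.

test statistic = 36.985

Group means [18.44, 34.00, 26.56, 39.64], grand mean 30.081
SSB = Σnᵢ(x̄ᵢ−x̄)² = 2457.767; SSW = ΣΣ(x−x̄ᵢ)² = 730.990
MSB = 2457.767/3 = 819.2556; MSW = 730.990/33 = 22.1512
F = MSB/MSW = 36.9847
df = (3, 33)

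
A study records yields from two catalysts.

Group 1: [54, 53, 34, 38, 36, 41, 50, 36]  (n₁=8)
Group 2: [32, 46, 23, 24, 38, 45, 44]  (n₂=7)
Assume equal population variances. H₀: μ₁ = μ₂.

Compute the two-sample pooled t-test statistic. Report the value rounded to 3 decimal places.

test statistic = 1.447

x̄₁=42.750, s₁=8.259, n₁=8
x̄₂=36.000, s₂=9.815, n₂=7
s_p² = [7·8.259² + 6·9.815²]/13 = 81.1923
SE = √(s_p²·(1/8+1/7)) = 4.6635
t = (42.750−36.000)/4.6635 = 1.4474
df = 13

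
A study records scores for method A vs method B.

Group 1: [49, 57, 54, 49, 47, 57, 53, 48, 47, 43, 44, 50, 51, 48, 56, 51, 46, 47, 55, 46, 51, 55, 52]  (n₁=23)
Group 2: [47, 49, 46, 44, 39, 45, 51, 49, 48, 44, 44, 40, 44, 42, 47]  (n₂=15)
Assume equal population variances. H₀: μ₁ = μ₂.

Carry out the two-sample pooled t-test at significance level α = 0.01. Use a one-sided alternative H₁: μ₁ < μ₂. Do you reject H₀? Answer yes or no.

reject H₀: no

x̄₁=50.261, s₁=4.092, n₁=23
x̄₂=45.267, s₂=3.369, n₂=15
s_p² = [22·4.092² + 14·3.369²]/36 = 14.6491
SE = √(s_p²·(1/23+1/15)) = 1.2702
t = (50.261−45.267)/1.2702 = 3.9317
df = 36
p-value (one-sided, H₁ less) = 0.99982
At α=0.01: p ≥ α → fail to reject H₀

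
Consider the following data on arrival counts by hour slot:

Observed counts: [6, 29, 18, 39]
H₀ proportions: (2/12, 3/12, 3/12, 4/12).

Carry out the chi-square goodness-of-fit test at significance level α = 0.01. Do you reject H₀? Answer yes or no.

n = 92; E_i = n·p_i = [15.33, 23.00, 23.00, 30.67]
χ² = (6−15.33)²/15.33 + (29−23.00)²/23.00 + (18−23.00)²/23.00 + (39−30.67)²/30.67 = 10.5978
df = 3
p-value (upper-tail) = 0.01411
At α=0.01: p ≥ α → fail to reject H₀

reject H₀: no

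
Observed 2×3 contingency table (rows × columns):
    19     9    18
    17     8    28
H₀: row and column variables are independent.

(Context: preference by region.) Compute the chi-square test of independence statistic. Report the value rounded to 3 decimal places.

test statistic = 1.858

Row totals [46, 53], col totals [36, 17, 46], n=99
χ² = (19−16.73)²/16.73 + (9−7.90)²/7.90 + (18−21.37)²/21.37 + (17−19.27)²/19.27 + (8−9.10)²/9.10 + (28−24.63)²/24.63 = 1.8582
df = 2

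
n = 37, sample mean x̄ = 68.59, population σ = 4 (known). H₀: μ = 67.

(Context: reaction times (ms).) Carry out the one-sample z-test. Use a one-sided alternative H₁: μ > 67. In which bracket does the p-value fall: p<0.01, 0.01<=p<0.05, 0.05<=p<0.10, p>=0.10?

p-value bracket: p<0.01

SE = σ/√n = 4/√37 = 0.6576
z = (x̄−μ₀)/SE = (68.59−67)/0.6576 = 2.4179
p-value (one-sided, H₁ greater) = 0.00781
→ bracket: p<0.01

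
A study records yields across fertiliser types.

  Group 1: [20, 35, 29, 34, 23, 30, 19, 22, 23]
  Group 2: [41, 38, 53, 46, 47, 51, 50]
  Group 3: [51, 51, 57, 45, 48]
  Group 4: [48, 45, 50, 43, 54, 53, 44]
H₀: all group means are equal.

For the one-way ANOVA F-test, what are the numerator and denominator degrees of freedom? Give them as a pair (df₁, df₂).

degrees of freedom = [3, 24]

k = 4 groups, N = 28 total
df = (k−1, N−k) = (4−1, 28−4) = (3, 24)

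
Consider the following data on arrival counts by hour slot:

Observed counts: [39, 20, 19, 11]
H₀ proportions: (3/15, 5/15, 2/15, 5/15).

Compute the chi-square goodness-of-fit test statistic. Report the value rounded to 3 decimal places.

n = 89; E_i = n·p_i = [17.80, 29.67, 11.87, 29.67]
χ² = (39−17.80)²/17.80 + (20−29.67)²/29.67 + (19−11.87)²/11.87 + (11−29.67)²/29.67 = 44.4326
df = 3

test statistic = 44.433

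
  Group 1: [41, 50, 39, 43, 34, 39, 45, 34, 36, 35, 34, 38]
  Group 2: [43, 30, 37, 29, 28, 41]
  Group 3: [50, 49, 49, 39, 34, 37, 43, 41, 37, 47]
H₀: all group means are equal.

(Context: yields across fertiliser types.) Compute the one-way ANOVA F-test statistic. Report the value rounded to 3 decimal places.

test statistic = 3.731

Group means [39.00, 34.67, 42.60], grand mean 39.357
SSB = Σnᵢ(x̄ᵢ−x̄)² = 238.695; SSW = ΣΣ(x−x̄ᵢ)² = 799.733
MSB = 238.695/2 = 119.3476; MSW = 799.733/25 = 31.9893
F = MSB/MSW = 3.7309
df = (2, 25)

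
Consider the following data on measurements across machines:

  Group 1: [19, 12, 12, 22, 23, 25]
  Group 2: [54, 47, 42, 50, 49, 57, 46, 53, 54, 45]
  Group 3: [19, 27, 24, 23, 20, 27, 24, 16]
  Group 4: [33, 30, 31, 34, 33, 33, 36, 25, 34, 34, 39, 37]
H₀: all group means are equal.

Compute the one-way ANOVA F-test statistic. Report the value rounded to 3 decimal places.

Group means [18.83, 49.70, 22.50, 33.25], grand mean 33.028
SSB = Σnᵢ(x̄ᵢ−x̄)² = 4875.789; SSW = ΣΣ(x−x̄ᵢ)² = 609.183
MSB = 4875.789/3 = 1625.2630; MSW = 609.183/32 = 19.0370
F = MSB/MSW = 85.3740
df = (3, 32)

test statistic = 85.374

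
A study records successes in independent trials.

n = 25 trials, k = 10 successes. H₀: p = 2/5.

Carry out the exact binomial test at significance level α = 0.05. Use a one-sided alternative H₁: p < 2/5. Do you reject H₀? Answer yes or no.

Exact binomial: n=25, k=10, p₀=2/5=0.4000
P(X≤10) from Σ C(n,i)·p₀^i·(1−p₀)^(n−i)
p-value (one-sided, H₁ less) = 0.58577
At α=0.05: p ≥ α → fail to reject H₀

reject H₀: no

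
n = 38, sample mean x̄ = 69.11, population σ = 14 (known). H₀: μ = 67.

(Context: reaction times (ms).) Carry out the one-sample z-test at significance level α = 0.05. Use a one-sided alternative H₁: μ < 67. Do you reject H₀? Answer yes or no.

reject H₀: no

SE = σ/√n = 14/√38 = 2.2711
z = (x̄−μ₀)/SE = (69.11−67)/2.2711 = 0.9291
p-value (one-sided, H₁ less) = 0.82357
At α=0.05: p ≥ α → fail to reject H₀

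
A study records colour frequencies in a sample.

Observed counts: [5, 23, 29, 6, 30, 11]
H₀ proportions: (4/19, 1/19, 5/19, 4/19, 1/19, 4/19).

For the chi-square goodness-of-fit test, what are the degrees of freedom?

degrees of freedom = 5

df = k − 1 = 6 − 1 = 5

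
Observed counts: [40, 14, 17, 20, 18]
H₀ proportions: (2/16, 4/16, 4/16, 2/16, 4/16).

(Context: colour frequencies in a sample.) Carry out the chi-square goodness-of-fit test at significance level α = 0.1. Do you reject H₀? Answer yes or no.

n = 109; E_i = n·p_i = [13.62, 27.25, 27.25, 13.62, 27.25]
χ² = (40−13.62)²/13.62 + (14−27.25)²/27.25 + (17−27.25)²/27.25 + (20−13.62)²/13.62 + (18−27.25)²/27.25 = 67.4771
df = 4
p-value (upper-tail) = 0.00000
At α=0.1: p < α → reject H₀

reject H₀: yes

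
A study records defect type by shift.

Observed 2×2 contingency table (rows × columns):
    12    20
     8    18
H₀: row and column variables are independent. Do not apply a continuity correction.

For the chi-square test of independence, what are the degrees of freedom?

degrees of freedom = 1

df = (r−1)(c−1) = (2−1)·(2−1) = 1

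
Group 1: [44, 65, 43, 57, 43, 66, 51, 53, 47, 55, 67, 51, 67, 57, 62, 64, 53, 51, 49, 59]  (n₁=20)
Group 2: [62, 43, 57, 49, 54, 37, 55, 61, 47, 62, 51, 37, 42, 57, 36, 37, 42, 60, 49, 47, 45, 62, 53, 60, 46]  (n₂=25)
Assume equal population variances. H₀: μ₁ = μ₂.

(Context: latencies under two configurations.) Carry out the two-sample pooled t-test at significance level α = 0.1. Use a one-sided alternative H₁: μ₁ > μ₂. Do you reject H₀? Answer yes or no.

reject H₀: yes

x̄₁=55.200, s₁=8.037, n₁=20
x̄₂=50.040, s₂=8.763, n₂=25
s_p² = [19·8.037² + 24·8.763²]/43 = 71.3991
SE = √(s_p²·(1/20+1/25)) = 2.5349
t = (55.200−50.040)/2.5349 = 2.0356
df = 43
p-value (one-sided, H₁ greater) = 0.02399
At α=0.1: p < α → reject H₀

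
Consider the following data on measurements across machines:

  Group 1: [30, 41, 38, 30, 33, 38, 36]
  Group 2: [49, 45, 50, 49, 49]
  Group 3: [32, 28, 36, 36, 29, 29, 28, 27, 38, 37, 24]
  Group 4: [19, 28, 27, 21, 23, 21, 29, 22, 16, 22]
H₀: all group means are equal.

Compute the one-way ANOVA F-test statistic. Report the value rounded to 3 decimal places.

test statistic = 43.643

Group means [35.14, 48.40, 31.27, 22.80], grand mean 32.121
SSB = Σnᵢ(x̄ᵢ−x̄)² = 2265.676; SSW = ΣΣ(x−x̄ᵢ)² = 501.839
MSB = 2265.676/3 = 755.2254; MSW = 501.839/29 = 17.3048
F = MSB/MSW = 43.6426
df = (3, 29)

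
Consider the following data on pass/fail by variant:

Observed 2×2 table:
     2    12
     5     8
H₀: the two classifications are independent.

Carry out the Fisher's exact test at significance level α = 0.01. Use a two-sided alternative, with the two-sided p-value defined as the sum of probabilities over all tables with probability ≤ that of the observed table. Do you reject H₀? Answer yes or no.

Margins: r₁=14, r₂=13, c₁=7, c₂=20, n=27
p_obs = C(14,2)·C(13,5)/C(27,7); sum pmf over tables with pmf ≤ p_obs
p-value (two-sided) = 0.20870
At α=0.01: p ≥ α → fail to reject H₀

reject H₀: no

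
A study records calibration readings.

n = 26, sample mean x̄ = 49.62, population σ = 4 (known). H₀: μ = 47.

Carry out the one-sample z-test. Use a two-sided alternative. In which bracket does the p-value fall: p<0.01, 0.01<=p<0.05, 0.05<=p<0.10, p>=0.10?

SE = σ/√n = 4/√26 = 0.7845
z = (x̄−μ₀)/SE = (49.62−47)/0.7845 = 3.3399
p-value (two-sided) = 0.00084
→ bracket: p<0.01

p-value bracket: p<0.01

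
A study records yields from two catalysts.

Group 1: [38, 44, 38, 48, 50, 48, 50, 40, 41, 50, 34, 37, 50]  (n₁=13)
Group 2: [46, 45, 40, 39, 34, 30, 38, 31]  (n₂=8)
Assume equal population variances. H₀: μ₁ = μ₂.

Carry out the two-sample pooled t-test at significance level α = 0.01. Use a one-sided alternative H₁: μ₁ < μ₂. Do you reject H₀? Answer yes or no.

reject H₀: no

x̄₁=43.692, s₁=5.921, n₁=13
x̄₂=37.875, s₂=5.939, n₂=8
s_p² = [12·5.921² + 7·5.939²]/19 = 35.1392
SE = √(s_p²·(1/13+1/8)) = 2.6637
t = (43.692−37.875)/2.6637 = 2.1839
df = 19
p-value (one-sided, H₁ less) = 0.97914
At α=0.01: p ≥ α → fail to reject H₀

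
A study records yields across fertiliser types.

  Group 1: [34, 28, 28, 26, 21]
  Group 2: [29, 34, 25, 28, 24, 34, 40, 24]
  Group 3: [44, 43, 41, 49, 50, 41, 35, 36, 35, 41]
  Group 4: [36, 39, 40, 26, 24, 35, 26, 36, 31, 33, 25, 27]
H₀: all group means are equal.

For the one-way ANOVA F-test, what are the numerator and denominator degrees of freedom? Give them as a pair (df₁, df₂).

k = 4 groups, N = 35 total
df = (k−1, N−k) = (4−1, 35−4) = (3, 31)

degrees of freedom = [3, 31]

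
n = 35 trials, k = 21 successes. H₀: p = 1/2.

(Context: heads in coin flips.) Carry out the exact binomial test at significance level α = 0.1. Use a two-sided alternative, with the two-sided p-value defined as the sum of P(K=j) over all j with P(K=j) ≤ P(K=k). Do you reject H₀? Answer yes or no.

Exact binomial: n=35, k=21, p₀=1/2=0.5000
P(X=j) = C(n,j)·p₀^j·(1−p₀)^(n−j); p = Σ P(X=j) over j with P(X=j) ≤ P(X=21)
p-value (two-sided) = 0.31050
At α=0.1: p ≥ α → fail to reject H₀

reject H₀: no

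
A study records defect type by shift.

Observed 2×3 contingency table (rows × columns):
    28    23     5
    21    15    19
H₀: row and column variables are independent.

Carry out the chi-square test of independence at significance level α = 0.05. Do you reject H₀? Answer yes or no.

reject H₀: yes

Row totals [56, 55], col totals [49, 38, 24], n=111
χ² = (28−24.72)²/24.72 + (23−19.17)²/19.17 + (5−12.11)²/12.11 + (21−24.28)²/24.28 + (15−18.83)²/18.83 + (19−11.89)²/11.89 = 10.8427
df = 2
p-value (upper-tail) = 0.00442
At α=0.05: p < α → reject H₀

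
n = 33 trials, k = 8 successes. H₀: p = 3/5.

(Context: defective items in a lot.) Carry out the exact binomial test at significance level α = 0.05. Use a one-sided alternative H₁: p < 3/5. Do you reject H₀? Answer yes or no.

reject H₀: yes

Exact binomial: n=33, k=8, p₀=3/5=0.6000
P(X≤8) from Σ C(n,i)·p₀^i·(1−p₀)^(n−i)
p-value (one-sided, H₁ less) = 0.00003
At α=0.05: p < α → reject H₀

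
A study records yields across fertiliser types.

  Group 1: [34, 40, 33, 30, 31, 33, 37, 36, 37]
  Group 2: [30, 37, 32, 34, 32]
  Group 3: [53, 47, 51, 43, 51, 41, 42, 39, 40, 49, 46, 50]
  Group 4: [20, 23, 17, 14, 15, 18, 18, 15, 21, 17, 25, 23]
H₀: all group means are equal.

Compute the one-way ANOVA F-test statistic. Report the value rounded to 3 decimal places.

Group means [34.56, 33.00, 46.00, 18.83], grand mean 33.000
SSB = Σnᵢ(x̄ᵢ−x̄)² = 4458.111; SSW = ΣΣ(x−x̄ᵢ)² = 509.889
MSB = 4458.111/3 = 1486.0370; MSW = 509.889/34 = 14.9967
F = MSB/MSW = 99.0907
df = (3, 34)

test statistic = 99.091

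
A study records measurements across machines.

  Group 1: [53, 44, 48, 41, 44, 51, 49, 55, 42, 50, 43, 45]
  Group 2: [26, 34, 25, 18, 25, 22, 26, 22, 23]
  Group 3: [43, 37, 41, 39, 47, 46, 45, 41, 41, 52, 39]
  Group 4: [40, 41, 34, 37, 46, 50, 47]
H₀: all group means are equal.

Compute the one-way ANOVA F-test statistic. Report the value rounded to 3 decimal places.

Group means [47.08, 24.56, 42.82, 42.14], grand mean 39.795
SSB = Σnᵢ(x̄ᵢ−x̄)² = 2866.727; SSW = ΣΣ(x−x̄ᵢ)² = 769.632
MSB = 2866.727/3 = 955.5755; MSW = 769.632/35 = 21.9895
F = MSB/MSW = 43.4560
df = (3, 35)

test statistic = 43.456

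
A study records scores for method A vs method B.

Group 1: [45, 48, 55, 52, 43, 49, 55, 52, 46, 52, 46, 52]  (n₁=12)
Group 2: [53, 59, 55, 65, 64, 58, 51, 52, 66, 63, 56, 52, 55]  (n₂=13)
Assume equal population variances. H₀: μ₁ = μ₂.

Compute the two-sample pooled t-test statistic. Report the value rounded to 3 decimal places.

test statistic = -4.236

x̄₁=49.583, s₁=3.988, n₁=12
x̄₂=57.615, s₂=5.331, n₂=13
s_p² = [11·3.988² + 12·5.331²]/23 = 22.4345
SE = √(s_p²·(1/12+1/13)) = 1.8961
t = (49.583−57.615)/1.8961 = -4.2360
df = 23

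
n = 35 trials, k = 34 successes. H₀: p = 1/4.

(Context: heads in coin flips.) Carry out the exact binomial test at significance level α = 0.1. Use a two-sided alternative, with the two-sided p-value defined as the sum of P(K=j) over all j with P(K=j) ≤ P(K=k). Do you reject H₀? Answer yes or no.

reject H₀: yes

Exact binomial: n=35, k=34, p₀=1/4=0.2500
P(X=j) = C(n,j)·p₀^j·(1−p₀)^(n−j); p = Σ P(X=j) over j with P(X=j) ≤ P(X=34)
p-value (two-sided) = 0.00000
At α=0.1: p < α → reject H₀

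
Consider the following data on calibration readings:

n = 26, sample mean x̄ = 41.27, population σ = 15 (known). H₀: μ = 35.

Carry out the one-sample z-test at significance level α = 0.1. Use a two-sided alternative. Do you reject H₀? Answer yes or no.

reject H₀: yes

SE = σ/√n = 15/√26 = 2.9417
z = (x̄−μ₀)/SE = (41.27−35)/2.9417 = 2.1314
p-value (two-sided) = 0.03306
At α=0.1: p < α → reject H₀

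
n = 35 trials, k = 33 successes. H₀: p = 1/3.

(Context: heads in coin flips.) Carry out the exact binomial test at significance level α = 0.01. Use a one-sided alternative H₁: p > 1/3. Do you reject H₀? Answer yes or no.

Exact binomial: n=35, k=33, p₀=1/3=0.3333
P(X≥33) from Σ C(n,i)·p₀^i·(1−p₀)^(n−i)
p-value (one-sided, H₁ greater) = 0.00000
At α=0.01: p < α → reject H₀

reject H₀: yes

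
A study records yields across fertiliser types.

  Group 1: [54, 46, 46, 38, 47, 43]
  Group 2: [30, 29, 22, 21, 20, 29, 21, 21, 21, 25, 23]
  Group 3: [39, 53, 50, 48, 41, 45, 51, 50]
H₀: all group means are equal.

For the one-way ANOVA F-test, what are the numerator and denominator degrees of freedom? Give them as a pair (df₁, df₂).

degrees of freedom = [2, 22]

k = 3 groups, N = 25 total
df = (k−1, N−k) = (3−1, 25−3) = (2, 22)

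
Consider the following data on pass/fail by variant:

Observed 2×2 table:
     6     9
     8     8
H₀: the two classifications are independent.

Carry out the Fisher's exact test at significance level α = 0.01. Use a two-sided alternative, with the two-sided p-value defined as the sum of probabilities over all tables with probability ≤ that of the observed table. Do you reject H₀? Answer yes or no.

Margins: r₁=15, r₂=16, c₁=14, c₂=17, n=31
p_obs = C(15,6)·C(16,8)/C(31,14); sum pmf over tables with pmf ≤ p_obs
p-value (two-sided) = 0.72239
At α=0.01: p ≥ α → fail to reject H₀

reject H₀: no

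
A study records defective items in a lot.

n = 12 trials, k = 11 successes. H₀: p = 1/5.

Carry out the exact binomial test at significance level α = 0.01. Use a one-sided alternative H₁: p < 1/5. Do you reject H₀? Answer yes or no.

Exact binomial: n=12, k=11, p₀=1/5=0.2000
P(X≤11) from Σ C(n,i)·p₀^i·(1−p₀)^(n−i)
p-value (one-sided, H₁ less) = 1.00000
At α=0.01: p ≥ α → fail to reject H₀

reject H₀: no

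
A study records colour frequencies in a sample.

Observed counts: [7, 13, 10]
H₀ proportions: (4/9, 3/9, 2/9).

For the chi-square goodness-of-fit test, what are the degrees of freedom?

df = k − 1 = 3 − 1 = 2

degrees of freedom = 2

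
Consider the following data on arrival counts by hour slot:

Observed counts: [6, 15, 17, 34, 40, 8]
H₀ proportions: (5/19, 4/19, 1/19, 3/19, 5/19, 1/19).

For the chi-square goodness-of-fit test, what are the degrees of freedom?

degrees of freedom = 5

df = k − 1 = 6 − 1 = 5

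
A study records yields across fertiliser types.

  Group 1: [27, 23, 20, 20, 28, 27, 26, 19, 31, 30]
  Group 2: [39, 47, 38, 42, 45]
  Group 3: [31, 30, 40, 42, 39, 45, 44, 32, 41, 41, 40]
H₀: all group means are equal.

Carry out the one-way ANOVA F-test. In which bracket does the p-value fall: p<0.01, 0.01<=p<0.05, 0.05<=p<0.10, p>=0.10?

p-value bracket: p<0.01

Group means [25.10, 42.20, 38.64], grand mean 34.115
SSB = Σnᵢ(x̄ᵢ−x̄)² = 1364.408; SSW = ΣΣ(x−x̄ᵢ)² = 500.245
MSB = 1364.408/2 = 682.2042; MSW = 500.245/23 = 21.7498
F = MSB/MSW = 31.3660
df = (2, 23)
p-value (upper-tail) = 0.00000
→ bracket: p<0.01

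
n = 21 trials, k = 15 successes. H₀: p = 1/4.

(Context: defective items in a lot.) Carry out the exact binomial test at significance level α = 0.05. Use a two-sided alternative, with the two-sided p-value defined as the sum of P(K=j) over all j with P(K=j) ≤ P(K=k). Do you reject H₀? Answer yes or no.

reject H₀: yes

Exact binomial: n=21, k=15, p₀=1/4=0.2500
P(X=j) = C(n,j)·p₀^j·(1−p₀)^(n−j); p = Σ P(X=j) over j with P(X=j) ≤ P(X=15)
p-value (two-sided) = 0.00001
At α=0.05: p < α → reject H₀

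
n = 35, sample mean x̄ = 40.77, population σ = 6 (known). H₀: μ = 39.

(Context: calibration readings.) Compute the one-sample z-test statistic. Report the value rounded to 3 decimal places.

SE = σ/√n = 6/√35 = 1.0142
z = (x̄−μ₀)/SE = (40.77−39)/1.0142 = 1.7452

test statistic = 1.745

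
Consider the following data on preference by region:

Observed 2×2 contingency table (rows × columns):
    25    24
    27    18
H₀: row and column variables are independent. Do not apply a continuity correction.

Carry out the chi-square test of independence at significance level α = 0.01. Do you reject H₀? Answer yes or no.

reject H₀: no

Row totals [49, 45], col totals [52, 42], n=94
χ² = (25−27.11)²/27.11 + (24−21.89)²/21.89 + (27−24.89)²/24.89 + (18−20.11)²/20.11 = 0.7652
df = 1
p-value (upper-tail) = 0.38169
At α=0.01: p ≥ α → fail to reject H₀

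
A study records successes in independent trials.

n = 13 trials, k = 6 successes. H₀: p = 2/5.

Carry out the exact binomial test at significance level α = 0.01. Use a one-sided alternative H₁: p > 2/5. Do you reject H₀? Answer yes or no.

reject H₀: no

Exact binomial: n=13, k=6, p₀=2/5=0.4000
P(X≥6) from Σ C(n,i)·p₀^i·(1−p₀)^(n−i)
p-value (one-sided, H₁ greater) = 0.42560
At α=0.01: p ≥ α → fail to reject H₀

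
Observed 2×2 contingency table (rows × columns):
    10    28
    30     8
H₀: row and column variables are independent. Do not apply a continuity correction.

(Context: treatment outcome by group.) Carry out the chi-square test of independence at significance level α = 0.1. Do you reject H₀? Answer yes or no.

Row totals [38, 38], col totals [40, 36], n=76
χ² = (10−20.00)²/20.00 + (28−18.00)²/18.00 + (30−20.00)²/20.00 + (8−18.00)²/18.00 = 21.1111
df = 1
p-value (upper-tail) = 0.00000
At α=0.1: p < α → reject H₀

reject H₀: yes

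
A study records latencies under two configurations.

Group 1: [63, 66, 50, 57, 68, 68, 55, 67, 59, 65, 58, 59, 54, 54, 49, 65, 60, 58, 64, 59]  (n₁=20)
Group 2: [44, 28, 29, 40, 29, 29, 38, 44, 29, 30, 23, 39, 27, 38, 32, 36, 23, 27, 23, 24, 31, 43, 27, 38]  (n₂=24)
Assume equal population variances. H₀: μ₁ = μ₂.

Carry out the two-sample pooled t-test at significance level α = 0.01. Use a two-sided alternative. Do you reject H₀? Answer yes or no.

reject H₀: yes

x̄₁=59.900, s₁=5.739, n₁=20
x̄₂=32.125, s₂=6.867, n₂=24
s_p² = [19·5.739² + 23·6.867²]/42 = 40.7244
SE = √(s_p²·(1/20+1/24)) = 1.9321
t = (59.900−32.125)/1.9321 = 14.3754
df = 42
p-value (two-sided) = 0.00000
At α=0.01: p < α → reject H₀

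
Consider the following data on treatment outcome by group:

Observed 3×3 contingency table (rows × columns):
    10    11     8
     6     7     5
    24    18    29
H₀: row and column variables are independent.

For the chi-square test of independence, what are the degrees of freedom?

degrees of freedom = 4

df = (r−1)(c−1) = (3−1)·(3−1) = 4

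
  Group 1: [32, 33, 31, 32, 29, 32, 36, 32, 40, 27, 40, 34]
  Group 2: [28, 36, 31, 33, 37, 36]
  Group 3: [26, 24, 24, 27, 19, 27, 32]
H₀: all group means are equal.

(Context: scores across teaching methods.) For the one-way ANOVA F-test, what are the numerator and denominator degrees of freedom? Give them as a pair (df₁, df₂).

k = 3 groups, N = 25 total
df = (k−1, N−k) = (3−1, 25−3) = (2, 22)

degrees of freedom = [2, 22]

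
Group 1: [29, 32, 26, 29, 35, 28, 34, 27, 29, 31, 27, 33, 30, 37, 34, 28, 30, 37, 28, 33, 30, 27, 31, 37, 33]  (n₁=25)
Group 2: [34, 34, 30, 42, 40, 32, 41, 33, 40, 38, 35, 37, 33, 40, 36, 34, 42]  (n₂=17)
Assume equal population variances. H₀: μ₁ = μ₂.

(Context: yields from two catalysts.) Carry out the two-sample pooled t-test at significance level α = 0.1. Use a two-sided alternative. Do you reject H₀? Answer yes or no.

reject H₀: yes

x̄₁=31.000, s₁=3.354, n₁=25
x̄₂=36.529, s₂=3.777, n₂=17
s_p² = [24·3.354² + 16·3.777²]/40 = 12.4559
SE = √(s_p²·(1/25+1/17)) = 1.1095
t = (31.000−36.529)/1.1095 = -4.9838
df = 40
p-value (two-sided) = 0.00001
At α=0.1: p < α → reject H₀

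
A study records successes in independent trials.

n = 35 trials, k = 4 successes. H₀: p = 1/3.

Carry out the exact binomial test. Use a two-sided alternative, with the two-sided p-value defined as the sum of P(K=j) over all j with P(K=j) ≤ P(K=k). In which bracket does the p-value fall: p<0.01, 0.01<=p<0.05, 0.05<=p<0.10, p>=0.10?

p-value bracket: p<0.01

Exact binomial: n=35, k=4, p₀=1/3=0.3333
P(X=j) = C(n,j)·p₀^j·(1−p₀)^(n−j); p = Σ P(X=j) over j with P(X=j) ≤ P(X=4)
p-value (two-sided) = 0.00614
→ bracket: p<0.01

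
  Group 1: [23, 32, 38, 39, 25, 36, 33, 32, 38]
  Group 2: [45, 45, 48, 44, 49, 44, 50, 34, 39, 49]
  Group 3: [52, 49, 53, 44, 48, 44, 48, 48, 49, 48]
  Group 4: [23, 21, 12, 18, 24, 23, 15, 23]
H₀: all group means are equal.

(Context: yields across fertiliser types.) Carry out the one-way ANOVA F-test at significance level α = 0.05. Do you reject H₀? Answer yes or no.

reject H₀: yes

Group means [32.89, 44.70, 48.30, 19.88], grand mean 37.432
SSB = Σnᵢ(x̄ᵢ−x̄)² = 4361.117; SSW = ΣΣ(x−x̄ᵢ)² = 695.964
MSB = 4361.117/3 = 1453.7057; MSW = 695.964/33 = 21.0898
F = MSB/MSW = 68.9293
df = (3, 33)
p-value (upper-tail) = 0.00000
At α=0.05: p < α → reject H₀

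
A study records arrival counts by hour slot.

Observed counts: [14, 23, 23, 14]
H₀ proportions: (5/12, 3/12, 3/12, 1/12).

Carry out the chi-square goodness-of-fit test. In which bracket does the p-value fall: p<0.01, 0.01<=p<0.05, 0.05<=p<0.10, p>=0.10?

p-value bracket: p<0.01

n = 74; E_i = n·p_i = [30.83, 18.50, 18.50, 6.17]
χ² = (14−30.83)²/30.83 + (23−18.50)²/18.50 + (23−18.50)²/18.50 + (14−6.17)²/6.17 = 21.3297
df = 3
p-value (upper-tail) = 0.00009
→ bracket: p<0.01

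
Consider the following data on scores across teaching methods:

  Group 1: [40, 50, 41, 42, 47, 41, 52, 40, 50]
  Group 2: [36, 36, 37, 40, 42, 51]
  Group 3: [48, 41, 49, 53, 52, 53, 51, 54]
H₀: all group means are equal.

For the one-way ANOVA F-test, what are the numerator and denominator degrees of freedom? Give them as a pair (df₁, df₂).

k = 3 groups, N = 23 total
df = (k−1, N−k) = (3−1, 23−3) = (2, 20)

degrees of freedom = [2, 20]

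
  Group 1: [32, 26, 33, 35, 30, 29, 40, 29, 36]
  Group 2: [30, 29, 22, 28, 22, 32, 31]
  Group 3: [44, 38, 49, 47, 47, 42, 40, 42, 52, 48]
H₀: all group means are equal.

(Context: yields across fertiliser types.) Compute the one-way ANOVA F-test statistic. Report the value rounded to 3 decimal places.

test statistic = 38.003

Group means [32.22, 27.71, 44.90], grand mean 35.885
SSB = Σnᵢ(x̄ᵢ−x̄)² = 1400.770; SSW = ΣΣ(x−x̄ᵢ)² = 423.884
MSB = 1400.770/2 = 700.3849; MSW = 423.884/23 = 18.4297
F = MSB/MSW = 38.0030
df = (2, 23)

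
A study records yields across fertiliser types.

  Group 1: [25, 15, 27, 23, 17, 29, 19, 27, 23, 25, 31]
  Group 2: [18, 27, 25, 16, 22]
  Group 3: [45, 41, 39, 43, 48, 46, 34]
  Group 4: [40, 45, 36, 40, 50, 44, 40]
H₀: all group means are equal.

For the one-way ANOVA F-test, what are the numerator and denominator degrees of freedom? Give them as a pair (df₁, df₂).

degrees of freedom = [3, 26]

k = 4 groups, N = 30 total
df = (k−1, N−k) = (4−1, 30−4) = (3, 26)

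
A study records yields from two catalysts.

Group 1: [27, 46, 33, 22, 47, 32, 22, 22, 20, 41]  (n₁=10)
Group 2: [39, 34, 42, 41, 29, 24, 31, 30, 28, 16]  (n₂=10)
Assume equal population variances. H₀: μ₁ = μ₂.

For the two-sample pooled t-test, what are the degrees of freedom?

degrees of freedom = 18

df = n₁ + n₂ − 2 = 10 + 10 − 2 = 18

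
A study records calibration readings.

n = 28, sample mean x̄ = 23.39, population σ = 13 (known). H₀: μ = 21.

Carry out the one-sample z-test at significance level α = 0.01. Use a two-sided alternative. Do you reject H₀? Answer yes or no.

SE = σ/√n = 13/√28 = 2.4568
z = (x̄−μ₀)/SE = (23.39−21)/2.4568 = 0.9728
p-value (two-sided) = 0.33064
At α=0.01: p ≥ α → fail to reject H₀

reject H₀: no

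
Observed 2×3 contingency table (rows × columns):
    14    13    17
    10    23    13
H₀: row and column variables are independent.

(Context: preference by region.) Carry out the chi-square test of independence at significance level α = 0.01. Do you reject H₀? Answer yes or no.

Row totals [44, 46], col totals [24, 36, 30], n=90
χ² = (14−11.73)²/11.73 + (13−17.60)²/17.60 + (17−14.67)²/14.67 + (10−12.27)²/12.27 + (23−18.40)²/18.40 + (13−15.33)²/15.33 = 3.9353
df = 2
p-value (upper-tail) = 0.13979
At α=0.01: p ≥ α → fail to reject H₀

reject H₀: no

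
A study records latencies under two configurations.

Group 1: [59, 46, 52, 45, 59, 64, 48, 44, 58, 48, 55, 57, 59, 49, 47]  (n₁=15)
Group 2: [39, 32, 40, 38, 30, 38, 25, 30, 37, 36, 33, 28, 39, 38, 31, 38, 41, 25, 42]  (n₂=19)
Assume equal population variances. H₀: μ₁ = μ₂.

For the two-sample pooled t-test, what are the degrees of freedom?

degrees of freedom = 32

df = n₁ + n₂ − 2 = 15 + 19 − 2 = 32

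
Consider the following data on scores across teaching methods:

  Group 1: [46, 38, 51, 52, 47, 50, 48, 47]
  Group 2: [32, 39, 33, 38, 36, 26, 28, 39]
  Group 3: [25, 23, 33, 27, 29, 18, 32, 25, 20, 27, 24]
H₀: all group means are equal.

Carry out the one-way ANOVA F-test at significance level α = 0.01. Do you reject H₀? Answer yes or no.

Group means [47.38, 33.88, 25.73], grand mean 34.556
SSB = Σnᵢ(x̄ᵢ−x̄)² = 2175.735; SSW = ΣΣ(x−x̄ᵢ)² = 516.932
MSB = 2175.735/2 = 1087.8674; MSW = 516.932/24 = 21.5388
F = MSB/MSW = 50.5073
df = (2, 24)
p-value (upper-tail) = 0.00000
At α=0.01: p < α → reject H₀

reject H₀: yes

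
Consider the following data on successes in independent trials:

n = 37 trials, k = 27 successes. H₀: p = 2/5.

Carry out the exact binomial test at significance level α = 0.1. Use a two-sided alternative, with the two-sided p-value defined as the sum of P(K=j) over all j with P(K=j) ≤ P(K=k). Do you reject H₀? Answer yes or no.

reject H₀: yes

Exact binomial: n=37, k=27, p₀=2/5=0.4000
P(X=j) = C(n,j)·p₀^j·(1−p₀)^(n−j); p = Σ P(X=j) over j with P(X=j) ≤ P(X=27)
p-value (two-sided) = 0.00007
At α=0.1: p < α → reject H₀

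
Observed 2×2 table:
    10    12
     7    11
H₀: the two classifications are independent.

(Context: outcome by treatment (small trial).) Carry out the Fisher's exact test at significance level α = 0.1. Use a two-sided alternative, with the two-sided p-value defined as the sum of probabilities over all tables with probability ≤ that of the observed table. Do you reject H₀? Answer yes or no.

Margins: r₁=22, r₂=18, c₁=17, c₂=23, n=40
p_obs = C(22,10)·C(18,7)/C(40,17); sum pmf over tables with pmf ≤ p_obs
p-value (two-sided) = 0.75470
At α=0.1: p ≥ α → fail to reject H₀

reject H₀: no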